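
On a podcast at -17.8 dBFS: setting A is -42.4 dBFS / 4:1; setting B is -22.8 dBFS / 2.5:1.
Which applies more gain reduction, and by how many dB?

A: GR = 24.6 − 24.6/4 = 18.45 dB.
B: GR = 5 − 5/2.5 = 3 dB.
A applies 15.45 dB more gain reduction.

A, by 15.45 dB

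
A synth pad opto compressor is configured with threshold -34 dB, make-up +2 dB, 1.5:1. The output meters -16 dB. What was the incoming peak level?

-10 dB

Before make-up, the level was -16 − 2 = -18 dB.
The compressed level sits -18 − (-34) = 16 dB over threshold.
Input overshoot = R × output overshoot = 24 dB → input = -34 + 24 = -10 dB.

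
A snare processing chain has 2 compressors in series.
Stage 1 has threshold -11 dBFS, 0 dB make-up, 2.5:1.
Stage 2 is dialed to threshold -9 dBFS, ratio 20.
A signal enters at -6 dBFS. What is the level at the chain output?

-9 dBFS

Stage 1: overshoot 5 dB → 5/2.5 = 2 dB → -9 dBFS.
Stage 2: -9 dBFS ≤ -9 dBFS, so stage 2 doesn't engage; output -9 dBFS.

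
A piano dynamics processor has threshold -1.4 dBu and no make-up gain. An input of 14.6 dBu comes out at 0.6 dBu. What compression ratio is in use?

8:1

Input overshoot = 14.6 − (-1.4) = 16 dB; output overshoot = 0.6 − (-1.4) = 2 dB.
Ratio = 16 / 2 = 8.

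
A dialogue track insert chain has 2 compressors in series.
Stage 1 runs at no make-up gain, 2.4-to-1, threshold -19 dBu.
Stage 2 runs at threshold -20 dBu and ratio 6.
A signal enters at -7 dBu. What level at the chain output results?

Stage 1: overshoot 12 dB → 12/2.4 = 5 dB → -14 dBu.
Stage 2: overshoot 6 dB → 6/6 = 1 dB → -19 dBu.

-19 dBu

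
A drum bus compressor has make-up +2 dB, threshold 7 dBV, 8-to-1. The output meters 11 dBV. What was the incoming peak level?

23 dBV

Before make-up, the level was 11 − 2 = 9 dBV.
That's 2 dB above the 7 dBV threshold.
Undo the ratio: input overshoot = 2 × 8 = 16 dB, giving input = 23 dBV.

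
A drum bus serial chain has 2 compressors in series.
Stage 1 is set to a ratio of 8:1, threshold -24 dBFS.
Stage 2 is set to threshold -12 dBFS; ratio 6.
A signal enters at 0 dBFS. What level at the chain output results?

-21 dBFS

Stage 1: 0 dBFS is 24 dB over -24 dBFS; at 8:1 that becomes 3 dB over, giving -21 dBFS.
Stage 2: -21 dBFS ≤ -12 dBFS, so stage 2 doesn't engage; output -21 dBFS.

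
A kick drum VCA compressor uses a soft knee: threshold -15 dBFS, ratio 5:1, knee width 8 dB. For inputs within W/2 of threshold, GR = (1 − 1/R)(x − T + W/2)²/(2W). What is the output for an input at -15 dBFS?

x − T + W/2 = -15 − (-15) + 4 = 4.
GR = (1 − 1/5) × 4² / 16 = 0.8 × 16 / 16 = 0.8 dB.
Output = -15 − 0.8 = -15.8 dBFS.

-15.8 dBFS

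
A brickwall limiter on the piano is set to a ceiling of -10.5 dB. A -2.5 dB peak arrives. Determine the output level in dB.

The limiter clamps the peak to its -10.5 dB ceiling.

-10.5 dB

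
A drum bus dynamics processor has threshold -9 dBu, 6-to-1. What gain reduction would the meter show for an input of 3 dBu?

Overshoot = 3 − (-9) = 12 dB.
At 6:1, output sits 12/6 = 2 dB above threshold.
GR = overshoot in − overshoot out = 12 − 2 = 10 dB.

10 dB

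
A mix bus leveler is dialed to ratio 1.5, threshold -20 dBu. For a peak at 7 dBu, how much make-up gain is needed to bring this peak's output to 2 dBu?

Overshoot 27 dB → 27/1.5 = 18 dB after compression, so the compressed level is -20 + 18 = -2 dBu.
Make-up = target − compressed = 2 − (-2) = 4 dB.

4 dB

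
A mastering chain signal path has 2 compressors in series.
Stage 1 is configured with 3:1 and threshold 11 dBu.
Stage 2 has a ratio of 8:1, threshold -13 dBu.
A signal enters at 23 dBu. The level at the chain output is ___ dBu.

-9.5 dBu

Stage 1: 12 dB above 11 dBu, reduced 3:1 to 4 dB above → 15 dBu.
Stage 2: overshoot 28 dB → 28/8 = 3.5 dB → -9.5 dBu.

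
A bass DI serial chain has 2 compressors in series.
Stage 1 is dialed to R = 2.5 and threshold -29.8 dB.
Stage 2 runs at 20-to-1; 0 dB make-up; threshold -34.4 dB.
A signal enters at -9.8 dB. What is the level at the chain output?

-33.77 dB

Stage 1: -9.8 dB is 20 dB over -29.8 dB; at 2.5:1 that becomes 8 dB over, giving -21.8 dB.
Stage 2: overshoot 12.6 dB → 12.6/20 = 0.63 dB → -33.77 dB.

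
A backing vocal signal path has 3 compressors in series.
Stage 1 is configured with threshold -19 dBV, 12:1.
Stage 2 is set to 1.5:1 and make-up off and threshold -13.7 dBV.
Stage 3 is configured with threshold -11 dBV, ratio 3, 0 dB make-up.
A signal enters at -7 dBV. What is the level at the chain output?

-18 dBV

Stage 1: overshoot 12 dB → 12/12 = 1 dB → -18 dBV.
Stage 2: below threshold (-18 ≤ -13.7); passes unchanged; output -18 dBV.
Stage 3: -18 dBV ≤ -11 dBV, so stage 3 doesn't engage; output -18 dBV.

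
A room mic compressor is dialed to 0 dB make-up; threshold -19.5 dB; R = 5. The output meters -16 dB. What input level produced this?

That's 3.5 dB above the -19.5 dB threshold.
Undo the ratio: input overshoot = 3.5 × 5 = 17.5 dB, giving input = -2 dB.

-2 dB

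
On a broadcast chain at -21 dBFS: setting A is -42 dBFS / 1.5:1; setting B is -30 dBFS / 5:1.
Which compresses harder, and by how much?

B, by 0.2 dB

A: overshoot 21 dB → output overshoot 14 dB → GR 7 dB.
B: overshoot 9 dB → output overshoot 1.8 dB → GR 7.2 dB.
B applies 0.2 dB more gain reduction.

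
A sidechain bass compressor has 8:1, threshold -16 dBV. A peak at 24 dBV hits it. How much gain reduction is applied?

35 dB

Overshoot = 24 − (-16) = 40 dB.
At 8:1, output sits 40/8 = 5 dB above threshold.
So the signal is attenuated by 40 − 5 = 35 dB.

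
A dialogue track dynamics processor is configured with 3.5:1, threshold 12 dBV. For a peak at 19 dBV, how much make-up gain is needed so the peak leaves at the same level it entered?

Overshoot 7 dB → 7/3.5 = 2 dB after compression, so the compressed level is 12 + 2 = 14 dBV.
Make-up = target − compressed = 19 − 14 = 5 dB.

5 dB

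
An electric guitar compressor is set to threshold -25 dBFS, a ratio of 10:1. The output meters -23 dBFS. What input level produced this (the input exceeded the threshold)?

-5 dBFS

That's 2 dB above the -25 dBFS threshold.
Input overshoot = R × output overshoot = 20 dB → input = -25 + 20 = -5 dBFS.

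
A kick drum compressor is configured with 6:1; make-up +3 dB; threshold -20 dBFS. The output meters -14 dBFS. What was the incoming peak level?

-2 dBFS

Remove make-up: -14 − 3 = -17 dBFS.
The compressed level sits -17 − (-20) = 3 dB over threshold.
Before 6:1 compression the overshoot was 3 × 6 = 18 dB, so input = -20 + 18 = -2 dBFS.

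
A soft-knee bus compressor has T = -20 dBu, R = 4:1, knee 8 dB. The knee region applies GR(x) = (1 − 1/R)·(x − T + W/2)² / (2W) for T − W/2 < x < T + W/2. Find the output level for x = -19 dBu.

-20.171875 dBu

x − T + W/2 = -19 − (-20) + 4 = 5.
GR = (1 − 1/4) × 5² / 16 = 0.75 × 25 / 16 = 1.171875 dB.
Output = -19 − 1.171875 = -20.171875 dBu.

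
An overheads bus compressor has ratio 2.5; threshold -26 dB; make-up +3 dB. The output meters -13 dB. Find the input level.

-1 dB

Stripping the +3 dB make-up gives -16 dB at the gain stage.
That's 10 dB above the -26 dB threshold.
Input overshoot = R × output overshoot = 25 dB → input = -26 + 25 = -1 dB.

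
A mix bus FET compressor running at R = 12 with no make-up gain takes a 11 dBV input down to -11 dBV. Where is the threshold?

-13 dBV

Gain reduction = 11 − (-11) = 22 dB; output overshoot = GR / (R − 1) = 22 / 11 = 2 dB.
Threshold = output − output overshoot = -11 − 2 = -13 dBV.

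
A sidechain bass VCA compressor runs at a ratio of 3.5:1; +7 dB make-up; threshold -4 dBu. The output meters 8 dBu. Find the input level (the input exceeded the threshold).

13.5 dBu

Stripping the +7 dB make-up gives 1 dBu at the gain stage.
Post-compression overshoot = 1 − (-4) = 5 dB.
Undo the ratio: input overshoot = 5 × 3.5 = 17.5 dB, giving input = 13.5 dBu.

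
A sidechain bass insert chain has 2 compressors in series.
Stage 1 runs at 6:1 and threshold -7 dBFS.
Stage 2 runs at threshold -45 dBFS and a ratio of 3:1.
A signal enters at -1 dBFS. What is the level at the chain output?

-32 dBFS

Stage 1: -1 dBFS is 6 dB over -7 dBFS; at 6:1 that becomes 1 dB over, giving -6 dBFS.
Stage 2: overshoot 39 dB → 39/3 = 13 dB → -32 dBFS.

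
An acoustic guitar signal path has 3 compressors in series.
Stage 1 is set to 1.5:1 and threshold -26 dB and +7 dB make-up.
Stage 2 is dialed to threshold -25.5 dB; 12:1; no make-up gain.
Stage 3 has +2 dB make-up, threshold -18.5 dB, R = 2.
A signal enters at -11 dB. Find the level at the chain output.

Stage 1: overshoot 15 dB → 15/1.5 = 10 dB → -16 dB; +7 dB make-up → -9 dB.
Stage 2: -9 dB is 16.5 dB over -25.5 dB; at 12:1 that becomes 1.375 dB over, giving -24.125 dB.
Stage 3: -24.125 dB ≤ -18.5 dB, so stage 3 doesn't engage; make-up brings it to -22.125 dB.

-22.125 dB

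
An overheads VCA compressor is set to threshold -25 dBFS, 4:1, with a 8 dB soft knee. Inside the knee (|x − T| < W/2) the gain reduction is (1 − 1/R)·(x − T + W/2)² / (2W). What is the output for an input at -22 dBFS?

-24.296875 dBFS

x − T + W/2 = -22 − (-25) + 4 = 7.
GR = (1 − 1/4) × 7² / 16 = 0.75 × 49 / 16 = 2.296875 dB.
Output = -22 − 2.296875 = -24.296875 dBFS.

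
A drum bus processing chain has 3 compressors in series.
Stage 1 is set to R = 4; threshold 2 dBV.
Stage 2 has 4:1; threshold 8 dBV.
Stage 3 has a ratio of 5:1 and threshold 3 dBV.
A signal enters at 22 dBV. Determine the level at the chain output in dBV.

Stage 1: 22 dBV is 20 dB over 2 dBV; at 4:1 that becomes 5 dB over, giving 7 dBV.
Stage 2: 7 dBV ≤ 8 dBV, so stage 2 doesn't engage; output 7 dBV.
Stage 3: 4 dB above 3 dBV, reduced 5:1 to 0.8 dB above → 3.8 dBV.

3.8 dBV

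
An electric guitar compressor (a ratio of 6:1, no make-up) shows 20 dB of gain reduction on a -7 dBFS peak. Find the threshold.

-31 dBFS

Input is 24 dB above T (since output overshoot × R = input overshoot: (-27 − T)·6 = -7 − T gives T = -31 dBFS).
Check: -31 + (-7 − (-31))/6 = -31 + 4 = -27 dBFS. ✓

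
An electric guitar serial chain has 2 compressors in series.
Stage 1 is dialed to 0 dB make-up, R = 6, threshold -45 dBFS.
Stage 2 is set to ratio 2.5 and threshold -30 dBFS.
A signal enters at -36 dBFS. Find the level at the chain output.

-43.5 dBFS

Stage 1: -36 dBFS is 9 dB over -45 dBFS; at 6:1 that becomes 1.5 dB over, giving -43.5 dBFS.
Stage 2: -43.5 dBFS ≤ -30 dBFS, so stage 2 doesn't engage; output -43.5 dBFS.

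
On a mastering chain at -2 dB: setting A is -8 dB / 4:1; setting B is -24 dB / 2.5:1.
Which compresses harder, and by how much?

A: GR = 6 − 6/4 = 4.5 dB.
B: GR = 22 − 22/2.5 = 13.2 dB.
Difference: 8.7 dB in favour of B.

B, by 8.7 dB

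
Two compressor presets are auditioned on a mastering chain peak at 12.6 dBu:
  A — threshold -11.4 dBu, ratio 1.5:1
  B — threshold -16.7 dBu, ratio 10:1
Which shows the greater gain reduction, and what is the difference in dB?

B, by 18.37 dB

A: overshoot 24 dB → output overshoot 16 dB → GR 8 dB.
B: overshoot 29.3 dB → output overshoot 2.93 dB → GR 26.37 dB.
Difference: 18.37 dB in favour of B.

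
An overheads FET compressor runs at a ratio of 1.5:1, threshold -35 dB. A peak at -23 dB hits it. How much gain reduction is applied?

4 dB

Overshoot = -23 − (-35) = 12 dB.
A 1.5:1 ratio leaves 8 dB of that excess.
Gain reduction = 12 − 8 = 4 dB.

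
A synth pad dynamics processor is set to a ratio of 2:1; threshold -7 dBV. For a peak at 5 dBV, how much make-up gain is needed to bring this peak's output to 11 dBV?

The peak compresses to -7 + 12/2 = -1 dBV.
To reach 11 dBV requires 11 − (-1) = 12 dB of make-up.

12 dB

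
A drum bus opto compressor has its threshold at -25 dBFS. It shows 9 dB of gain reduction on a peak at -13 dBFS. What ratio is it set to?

Input overshoot = -13 − (-25) = 12 dB.
Output overshoot = 12 − 9 = 3 dB.
Ratio = input overshoot / output overshoot = 12 / 3 = 4.

4:1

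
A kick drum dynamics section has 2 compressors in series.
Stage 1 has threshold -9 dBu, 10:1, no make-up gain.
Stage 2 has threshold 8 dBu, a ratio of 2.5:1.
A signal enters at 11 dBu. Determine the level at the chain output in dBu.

Stage 1: 11 dBu is 20 dB over -9 dBu; at 10:1 that becomes 2 dB over, giving -7 dBu.
Stage 2: -7 dBu is at or below the 8 dBu threshold — no compression; output -7 dBu.

-7 dBu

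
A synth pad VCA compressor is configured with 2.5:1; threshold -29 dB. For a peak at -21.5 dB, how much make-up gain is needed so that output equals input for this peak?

Without make-up, output = threshold + overshoot/2.5 = -29 + 3 = -26 dB.
Gap to target: 4.5 dB.

4.5 dB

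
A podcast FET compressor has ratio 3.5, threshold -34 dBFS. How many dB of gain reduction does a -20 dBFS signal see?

Overshoot = -20 − (-34) = 14 dB.
After 3.5:1 compression the overshoot becomes 14/3.5 = 4 dB.
GR = overshoot in − overshoot out = 14 − 4 = 10 dB.

10 dB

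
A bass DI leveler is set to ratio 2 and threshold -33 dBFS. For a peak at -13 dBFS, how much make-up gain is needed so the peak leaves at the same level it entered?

10 dB

Overshoot 20 dB → 20/2 = 10 dB after compression, so the compressed level is -33 + 10 = -23 dBFS.
Make-up = target − compressed = -13 − (-23) = 10 dB.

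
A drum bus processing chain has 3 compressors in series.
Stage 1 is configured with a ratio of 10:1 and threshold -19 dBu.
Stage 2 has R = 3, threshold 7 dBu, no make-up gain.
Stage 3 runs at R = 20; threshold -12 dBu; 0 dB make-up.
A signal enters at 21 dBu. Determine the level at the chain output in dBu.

Stage 1: 40 dB above -19 dBu, reduced 10:1 to 4 dB above → -15 dBu.
Stage 2: -15 dBu is at or below the 7 dBu threshold — no compression; output -15 dBu.
Stage 3: -15 dBu ≤ -12 dBu, so stage 3 doesn't engage; output -15 dBu.

-15 dBu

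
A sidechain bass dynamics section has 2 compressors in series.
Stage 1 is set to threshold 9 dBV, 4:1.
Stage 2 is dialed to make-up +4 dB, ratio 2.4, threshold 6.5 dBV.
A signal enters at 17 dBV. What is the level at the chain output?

Stage 1: overshoot 8 dB → 8/4 = 2 dB → 11 dBV.
Stage 2: overshoot 4.5 dB → 4.5/2.4 = 1.875 dB → 8.375 dBV; +4 dB make-up → 12.375 dBV.

12.375 dBV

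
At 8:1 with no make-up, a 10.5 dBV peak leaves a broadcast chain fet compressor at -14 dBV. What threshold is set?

-17.5 dBV

Gain reduction = 10.5 − (-14) = 24.5 dB; output overshoot = GR / (R − 1) = 24.5 / 7 = 3.5 dB.
Threshold = output − output overshoot = -14 − 3.5 = -17.5 dBV.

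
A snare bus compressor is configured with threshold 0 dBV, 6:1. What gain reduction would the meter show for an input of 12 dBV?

12 dBV exceeds the threshold by 12 dB.
A 6:1 ratio leaves 2 dB of that excess.
Gain reduction = 12 − 2 = 10 dB.

10 dB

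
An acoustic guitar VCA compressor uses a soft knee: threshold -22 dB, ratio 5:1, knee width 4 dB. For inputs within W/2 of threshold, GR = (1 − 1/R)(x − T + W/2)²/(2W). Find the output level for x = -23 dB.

x − T + W/2 = -23 − (-22) + 2 = 1.
GR = (1 − 1/5) × 1² / 8 = 0.8 × 1 / 8 = 0.1 dB.
Output = -23 − 0.1 = -23.1 dB.

-23.1 dB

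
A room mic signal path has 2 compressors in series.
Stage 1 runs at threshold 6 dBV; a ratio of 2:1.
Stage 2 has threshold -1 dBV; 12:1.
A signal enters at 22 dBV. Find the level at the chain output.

0.25 dBV

Stage 1: 16 dB above 6 dBV, reduced 2:1 to 8 dB above → 14 dBV.
Stage 2: 15 dB above -1 dBV, reduced 12:1 to 1.25 dB above → 0.25 dBV.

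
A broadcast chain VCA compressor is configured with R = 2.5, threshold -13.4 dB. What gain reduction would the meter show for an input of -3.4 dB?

-3.4 dB exceeds the threshold by 10 dB.
A 2.5:1 ratio leaves 4 dB of that excess.
So the signal is attenuated by 10 − 4 = 6 dB.

6 dB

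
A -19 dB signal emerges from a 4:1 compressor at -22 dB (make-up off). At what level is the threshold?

Let T be the threshold. Output overshoot = (input overshoot)/R, so -22 − T = (-19 − T)/4.
4·(-22 − T) = -19 − T → 3·T = -88 − (-19) = -69.
T = -69/3 = -23 dB.

-23 dB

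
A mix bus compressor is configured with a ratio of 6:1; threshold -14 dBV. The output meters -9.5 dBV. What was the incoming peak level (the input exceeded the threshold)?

13 dBV

That's 4.5 dB above the -14 dBV threshold.
Undo the ratio: input overshoot = 4.5 × 6 = 27 dB, giving input = 13 dBV.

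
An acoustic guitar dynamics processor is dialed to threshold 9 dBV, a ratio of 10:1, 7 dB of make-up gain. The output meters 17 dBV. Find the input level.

19 dBV

Stripping the +7 dB make-up gives 10 dBV at the gain stage.
The compressed level sits 10 − 9 = 1 dB over threshold.
Input overshoot = R × output overshoot = 10 dB → input = 9 + 10 = 19 dBV.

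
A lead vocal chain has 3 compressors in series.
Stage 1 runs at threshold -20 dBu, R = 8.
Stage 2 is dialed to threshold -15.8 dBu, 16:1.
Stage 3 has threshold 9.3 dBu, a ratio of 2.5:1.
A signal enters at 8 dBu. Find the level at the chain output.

Stage 1: 28 dB above -20 dBu, reduced 8:1 to 3.5 dB above → -16.5 dBu.
Stage 2: -16.5 dBu ≤ -15.8 dBu, so stage 2 doesn't engage; output -16.5 dBu.
Stage 3: -16.5 dBu is at or below the 9.3 dBu threshold — no compression; output -16.5 dBu.

-16.5 dBu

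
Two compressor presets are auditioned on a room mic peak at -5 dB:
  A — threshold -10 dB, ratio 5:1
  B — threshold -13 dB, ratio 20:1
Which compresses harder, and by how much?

A: overshoot 5 dB → output overshoot 1 dB → GR 4 dB.
B: overshoot 8 dB → output overshoot 0.4 dB → GR 7.6 dB.
B reduces 3.6 dB more.

B, by 3.6 dB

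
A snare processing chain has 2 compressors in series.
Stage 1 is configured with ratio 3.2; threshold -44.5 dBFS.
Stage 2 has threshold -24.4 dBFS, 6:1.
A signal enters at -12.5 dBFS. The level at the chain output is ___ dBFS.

Stage 1: overshoot 32 dB → 32/3.2 = 10 dB → -34.5 dBFS.
Stage 2: below threshold (-34.5 ≤ -24.4); passes unchanged; output -34.5 dBFS.

-34.5 dBFS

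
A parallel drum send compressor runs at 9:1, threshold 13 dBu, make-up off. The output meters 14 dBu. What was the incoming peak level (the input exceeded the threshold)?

That's 1 dB above the 13 dBu threshold.
Input overshoot = R × output overshoot = 9 dB → input = 13 + 9 = 22 dBu.

22 dBu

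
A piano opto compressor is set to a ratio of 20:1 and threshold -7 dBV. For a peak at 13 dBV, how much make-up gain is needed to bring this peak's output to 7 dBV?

13 dB

Without make-up, output = threshold + overshoot/20 = -7 + 1 = -6 dBV.
Gap to target: 13 dB.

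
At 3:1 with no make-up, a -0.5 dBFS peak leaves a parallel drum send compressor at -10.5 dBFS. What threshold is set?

Input is 15 dB above T (since output overshoot × R = input overshoot: (-10.5 − T)·3 = -0.5 − T gives T = -15.5 dBFS).
Check: -15.5 + (-0.5 − (-15.5))/3 = -15.5 + 5 = -10.5 dBFS. ✓

-15.5 dBFS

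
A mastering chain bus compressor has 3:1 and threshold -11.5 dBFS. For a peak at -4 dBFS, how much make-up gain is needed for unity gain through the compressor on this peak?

Overshoot 7.5 dB → 7.5/3 = 2.5 dB after compression, so the compressed level is -11.5 + 2.5 = -9 dBFS.
Make-up = target − compressed = -4 − (-9) = 5 dB.

5 dB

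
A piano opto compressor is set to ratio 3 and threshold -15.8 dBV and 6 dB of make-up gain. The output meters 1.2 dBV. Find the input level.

17.2 dBV

Before make-up, the level was 1.2 − 6 = -4.8 dBV.
Post-compression overshoot = -4.8 − (-15.8) = 11 dB.
Undo the ratio: input overshoot = 11 × 3 = 33 dB, giving input = 17.2 dBV.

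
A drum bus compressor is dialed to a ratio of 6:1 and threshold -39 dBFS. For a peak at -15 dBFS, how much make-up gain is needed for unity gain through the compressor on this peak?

20 dB

The peak compresses to -39 + 24/6 = -35 dBFS.
To reach -15 dBFS requires -15 − (-35) = 20 dB of make-up.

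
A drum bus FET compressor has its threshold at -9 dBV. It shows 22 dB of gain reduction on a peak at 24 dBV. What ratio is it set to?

Input overshoot = 24 − (-9) = 33 dB.
Output overshoot = 33 − 22 = 11 dB.
Ratio = input overshoot / output overshoot = 33 / 11 = 3.

3:1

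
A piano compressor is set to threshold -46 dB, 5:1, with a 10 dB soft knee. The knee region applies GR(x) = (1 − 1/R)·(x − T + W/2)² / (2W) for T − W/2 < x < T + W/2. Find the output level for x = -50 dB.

-50.04 dB

x − T + W/2 = -50 − (-46) + 5 = 1.
GR = (1 − 1/5) × 1² / 20 = 0.8 × 1 / 20 = 0.04 dB.
Output = -50 − 0.04 = -50.04 dB.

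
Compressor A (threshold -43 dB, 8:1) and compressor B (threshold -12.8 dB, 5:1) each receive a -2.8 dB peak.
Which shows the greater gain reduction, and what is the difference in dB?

A, by 27.175 dB

A: 40.2 dB over, compressed to 5.025 dB over, so 35.175 dB of GR.
B: 10 dB over, compressed to 2 dB over, so 8 dB of GR.
A reduces 27.175 dB more.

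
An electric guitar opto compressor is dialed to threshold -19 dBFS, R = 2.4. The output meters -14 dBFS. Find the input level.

Post-compression overshoot = -14 − (-19) = 5 dB.
Before 2.4:1 compression the overshoot was 5 × 2.4 = 12 dB, so input = -19 + 12 = -7 dBFS.

-7 dBFS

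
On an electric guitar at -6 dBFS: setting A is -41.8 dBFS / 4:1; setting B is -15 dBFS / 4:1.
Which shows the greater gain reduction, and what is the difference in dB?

A: overshoot 35.8 dB → output overshoot 8.95 dB → GR 26.85 dB.
B: overshoot 9 dB → output overshoot 2.25 dB → GR 6.75 dB.
A applies 20.1 dB more gain reduction.

A, by 20.1 dB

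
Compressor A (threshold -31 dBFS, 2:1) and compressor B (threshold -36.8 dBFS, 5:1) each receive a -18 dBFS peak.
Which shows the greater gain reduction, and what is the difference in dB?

A: GR = 13 − 13/2 = 6.5 dB.
B: GR = 18.8 − 18.8/5 = 15.04 dB.
B applies 8.54 dB more gain reduction.

B, by 8.54 dB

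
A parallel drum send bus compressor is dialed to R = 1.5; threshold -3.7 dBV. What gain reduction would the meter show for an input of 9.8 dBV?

4.5 dB

The signal is 13.5 dB above threshold.
After 1.5:1 compression the overshoot becomes 13.5/1.5 = 9 dB.
Gain reduction = 13.5 − 9 = 4.5 dB.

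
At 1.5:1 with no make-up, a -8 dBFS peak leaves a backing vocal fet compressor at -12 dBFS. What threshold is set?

Let T be the threshold. Output overshoot = (input overshoot)/R, so -12 − T = (-8 − T)/1.5.
1.5·(-12 − T) = -8 − T → 0.5·T = -18 − (-8) = -10.
T = -10/0.5 = -20 dBFS.

-20 dBFS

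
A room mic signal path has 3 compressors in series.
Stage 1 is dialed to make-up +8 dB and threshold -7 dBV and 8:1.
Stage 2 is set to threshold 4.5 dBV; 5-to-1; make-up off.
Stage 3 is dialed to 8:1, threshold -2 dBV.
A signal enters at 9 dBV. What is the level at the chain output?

-1.375 dBV

Stage 1: 9 dBV is 16 dB over -7 dBV; at 8:1 that becomes 2 dB over, giving -5 dBV; +8 dB make-up → 3 dBV.
Stage 2: below threshold (3 ≤ 4.5); passes unchanged; output 3 dBV.
Stage 3: overshoot 5 dB → 5/8 = 0.625 dB → -1.375 dBV.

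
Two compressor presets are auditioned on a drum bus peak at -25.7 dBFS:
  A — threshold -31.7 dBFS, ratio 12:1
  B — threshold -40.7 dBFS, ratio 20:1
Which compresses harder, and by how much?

A: 6 dB over, compressed to 0.5 dB over, so 5.5 dB of GR.
B: 15 dB over, compressed to 0.75 dB over, so 14.25 dB of GR.
B reduces 8.75 dB more.

B, by 8.75 dB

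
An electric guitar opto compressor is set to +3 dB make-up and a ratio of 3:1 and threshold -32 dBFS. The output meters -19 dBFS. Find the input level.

Stripping the +3 dB make-up gives -22 dBFS at the gain stage.
That's 10 dB above the -32 dBFS threshold.
Input overshoot = R × output overshoot = 30 dB → input = -32 + 30 = -2 dBFS.

-2 dBFS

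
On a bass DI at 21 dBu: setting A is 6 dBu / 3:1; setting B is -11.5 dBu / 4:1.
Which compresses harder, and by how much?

B, by 14.375 dB

A: overshoot 15 dB → output overshoot 5 dB → GR 10 dB.
B: overshoot 32.5 dB → output overshoot 8.125 dB → GR 24.375 dB.
B applies 14.375 dB more gain reduction.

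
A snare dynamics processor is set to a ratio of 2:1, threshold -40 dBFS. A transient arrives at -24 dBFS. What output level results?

-32 dBFS

Overshoot: -24 − (-40) = 16 dB.
2:1 compression reduces that to 16/2 = 8 dB over.
Output = -40 + 8 = -32 dBFS.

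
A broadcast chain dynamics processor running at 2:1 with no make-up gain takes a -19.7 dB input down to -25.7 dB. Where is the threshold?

-31.7 dB

Input is 12 dB above T (since output overshoot × R = input overshoot: (-25.7 − T)·2 = -19.7 − T gives T = -31.7 dB).
Check: -31.7 + (-19.7 − (-31.7))/2 = -31.7 + 6 = -25.7 dB. ✓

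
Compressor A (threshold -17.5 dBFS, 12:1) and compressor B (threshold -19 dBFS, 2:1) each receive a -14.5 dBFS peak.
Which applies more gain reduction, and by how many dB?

A, by 0.5 dB

A: GR = 3 − 3/12 = 2.75 dB.
B: GR = 4.5 − 4.5/2 = 2.25 dB.
A reduces 0.5 dB more.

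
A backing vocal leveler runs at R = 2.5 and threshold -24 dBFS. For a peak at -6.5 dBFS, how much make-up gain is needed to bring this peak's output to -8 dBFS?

9 dB

Without make-up, output = threshold + overshoot/2.5 = -24 + 7 = -17 dBFS.
Gap to target: 9 dB.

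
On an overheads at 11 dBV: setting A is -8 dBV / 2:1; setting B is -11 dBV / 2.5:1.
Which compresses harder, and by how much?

B, by 3.7 dB

A: 19 dB over, compressed to 9.5 dB over, so 9.5 dB of GR.
B: 22 dB over, compressed to 8.8 dB over, so 13.2 dB of GR.
B reduces 3.7 dB more.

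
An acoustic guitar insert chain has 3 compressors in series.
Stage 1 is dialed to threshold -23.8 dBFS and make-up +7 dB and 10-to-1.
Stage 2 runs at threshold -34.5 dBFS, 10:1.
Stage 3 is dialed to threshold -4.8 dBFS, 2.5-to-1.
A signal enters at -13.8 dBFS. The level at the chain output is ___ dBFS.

-32.63 dBFS

Stage 1: -13.8 dBFS is 10 dB over -23.8 dBFS; at 10:1 that becomes 1 dB over, giving -22.8 dBFS; +7 dB make-up → -15.8 dBFS.
Stage 2: overshoot 18.7 dB → 18.7/10 = 1.87 dB → -32.63 dBFS.
Stage 3: -32.63 dBFS ≤ -4.8 dBFS, so stage 3 doesn't engage; output -32.63 dBFS.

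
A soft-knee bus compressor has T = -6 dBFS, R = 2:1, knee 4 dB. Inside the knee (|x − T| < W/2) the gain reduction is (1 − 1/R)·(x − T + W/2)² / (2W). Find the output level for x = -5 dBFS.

x − T + W/2 = -5 − (-6) + 2 = 3.
GR = (1 − 1/2) × 3² / 8 = 0.5 × 9 / 8 = 0.5625 dB.
Output = -5 − 0.5625 = -5.5625 dBFS.

-5.5625 dBFS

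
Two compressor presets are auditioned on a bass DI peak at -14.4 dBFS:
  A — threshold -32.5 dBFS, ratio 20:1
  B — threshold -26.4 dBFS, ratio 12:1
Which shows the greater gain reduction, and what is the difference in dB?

A, by 6.195 dB

A: overshoot 18.1 dB → output overshoot 0.905 dB → GR 17.195 dB.
B: overshoot 12 dB → output overshoot 1 dB → GR 11 dB.
Difference: 6.195 dB in favour of A.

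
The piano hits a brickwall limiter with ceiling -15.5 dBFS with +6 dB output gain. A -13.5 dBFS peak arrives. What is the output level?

At ∞:1, everything above -15.5 dBFS is held at the ceiling.
Output gain then adds 6 dB: -15.5 + 6 = -9.5 dBFS.

-9.5 dBFS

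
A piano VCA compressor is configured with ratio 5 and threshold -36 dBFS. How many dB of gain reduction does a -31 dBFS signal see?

4 dB

The signal is 5 dB above threshold.
At 5:1, output sits 5/5 = 1 dB above threshold.
So the signal is attenuated by 5 − 1 = 4 dB.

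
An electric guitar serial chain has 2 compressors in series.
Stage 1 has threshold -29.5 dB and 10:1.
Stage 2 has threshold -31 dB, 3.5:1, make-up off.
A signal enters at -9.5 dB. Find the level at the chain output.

Stage 1: overshoot 20 dB → 20/10 = 2 dB → -27.5 dB.
Stage 2: overshoot 3.5 dB → 3.5/3.5 = 1 dB → -30 dB.

-30 dB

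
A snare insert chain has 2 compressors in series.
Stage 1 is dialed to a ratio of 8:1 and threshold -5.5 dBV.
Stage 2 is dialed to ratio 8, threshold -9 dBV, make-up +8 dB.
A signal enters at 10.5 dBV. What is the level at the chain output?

Stage 1: overshoot 16 dB → 16/8 = 2 dB → -3.5 dBV.
Stage 2: overshoot 5.5 dB → 5.5/8 = 0.6875 dB → -8.3125 dBV; +8 dB make-up → -0.3125 dBV.

-0.3125 dBV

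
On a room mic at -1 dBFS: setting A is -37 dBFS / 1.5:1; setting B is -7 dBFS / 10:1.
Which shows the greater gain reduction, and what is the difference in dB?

A: 36 dB over, compressed to 24 dB over, so 12 dB of GR.
B: 6 dB over, compressed to 0.6 dB over, so 5.4 dB of GR.
A reduces 6.6 dB more.

A, by 6.6 dB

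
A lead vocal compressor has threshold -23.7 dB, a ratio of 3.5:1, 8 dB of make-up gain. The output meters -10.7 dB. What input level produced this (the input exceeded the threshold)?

-6.2 dB

Before make-up, the level was -10.7 − 8 = -18.7 dB.
Post-compression overshoot = -18.7 − (-23.7) = 5 dB.
Undo the ratio: input overshoot = 5 × 3.5 = 17.5 dB, giving input = -6.2 dB.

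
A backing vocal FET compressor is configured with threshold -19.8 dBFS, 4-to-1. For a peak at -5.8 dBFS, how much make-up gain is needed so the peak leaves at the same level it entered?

The peak compresses to -19.8 + 14/4 = -16.3 dBFS.
To reach -5.8 dBFS requires -5.8 − (-16.3) = 10.5 dB of make-up.

10.5 dB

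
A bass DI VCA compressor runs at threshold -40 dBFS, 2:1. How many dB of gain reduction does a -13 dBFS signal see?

13.5 dB

-13 dBFS exceeds the threshold by 27 dB.
After 2:1 compression the overshoot becomes 27/2 = 13.5 dB.
So the signal is attenuated by 27 − 13.5 = 13.5 dB.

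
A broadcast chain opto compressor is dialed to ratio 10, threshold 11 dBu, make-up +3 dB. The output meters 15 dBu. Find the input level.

21 dBu

Before make-up, the level was 15 − 3 = 12 dBu.
The compressed level sits 12 − 11 = 1 dB over threshold.
Before 10:1 compression the overshoot was 1 × 10 = 10 dB, so input = 11 + 10 = 21 dBu.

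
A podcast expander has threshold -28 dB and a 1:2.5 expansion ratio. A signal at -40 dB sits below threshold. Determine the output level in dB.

Below threshold, a 1:2.5 expander applies gain = (2.5−1)×(T − x) of attenuation.
(2.5−1) × 12 = 18 dB, so output = -40 − 18 = -58 dB.

-58 dB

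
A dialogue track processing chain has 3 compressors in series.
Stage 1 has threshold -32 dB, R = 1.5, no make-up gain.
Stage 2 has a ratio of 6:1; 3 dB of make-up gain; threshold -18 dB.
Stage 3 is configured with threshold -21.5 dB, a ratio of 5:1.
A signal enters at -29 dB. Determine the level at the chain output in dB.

Stage 1: -29 dB is 3 dB over -32 dB; at 1.5:1 that becomes 2 dB over, giving -30 dB.
Stage 2: -30 dB is at or below the -18 dB threshold — no compression; make-up brings it to -27 dB.
Stage 3: below threshold (-27 ≤ -21.5); passes unchanged; output -27 dB.

-27 dB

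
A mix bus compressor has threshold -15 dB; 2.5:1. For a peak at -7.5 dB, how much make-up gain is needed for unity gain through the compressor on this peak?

4.5 dB

Overshoot 7.5 dB → 7.5/2.5 = 3 dB after compression, so the compressed level is -15 + 3 = -12 dB.
Make-up = target − compressed = -7.5 − (-12) = 4.5 dB.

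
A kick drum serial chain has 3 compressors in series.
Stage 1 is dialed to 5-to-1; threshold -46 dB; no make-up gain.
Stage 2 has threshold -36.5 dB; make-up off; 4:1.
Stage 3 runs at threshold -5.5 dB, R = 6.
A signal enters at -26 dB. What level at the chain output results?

Stage 1: overshoot 20 dB → 20/5 = 4 dB → -42 dB.
Stage 2: -42 dB ≤ -36.5 dB, so stage 2 doesn't engage; output -42 dB.
Stage 3: -42 dB ≤ -5.5 dB, so stage 3 doesn't engage; output -42 dB.

-42 dB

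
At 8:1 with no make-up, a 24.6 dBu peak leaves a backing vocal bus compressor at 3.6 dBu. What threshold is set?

0.6 dBu

Let T be the threshold. Output overshoot = (input overshoot)/R, so 3.6 − T = (24.6 − T)/8.
8·(3.6 − T) = 24.6 − T → 7·T = 28.8 − 24.6 = 4.2.
T = 4.2/7 = 0.6 dBu.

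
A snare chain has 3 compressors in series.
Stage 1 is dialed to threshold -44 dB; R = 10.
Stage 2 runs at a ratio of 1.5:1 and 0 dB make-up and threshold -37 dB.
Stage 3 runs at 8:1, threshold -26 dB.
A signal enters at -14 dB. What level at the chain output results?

Stage 1: -14 dB is 30 dB over -44 dB; at 10:1 that becomes 3 dB over, giving -41 dB.
Stage 2: -41 dB ≤ -37 dB, so stage 2 doesn't engage; output -41 dB.
Stage 3: -41 dB ≤ -26 dB, so stage 3 doesn't engage; output -41 dB.

-41 dB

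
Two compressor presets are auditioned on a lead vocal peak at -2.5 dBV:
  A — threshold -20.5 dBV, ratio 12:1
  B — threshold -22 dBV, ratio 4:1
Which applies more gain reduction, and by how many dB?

A: overshoot 18 dB → output overshoot 1.5 dB → GR 16.5 dB.
B: overshoot 19.5 dB → output overshoot 4.875 dB → GR 14.625 dB.
A reduces 1.875 dB more.

A, by 1.875 dB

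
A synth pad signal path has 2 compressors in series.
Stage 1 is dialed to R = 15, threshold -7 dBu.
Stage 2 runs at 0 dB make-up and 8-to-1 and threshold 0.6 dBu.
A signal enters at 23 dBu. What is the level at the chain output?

-5 dBu

Stage 1: 30 dB above -7 dBu, reduced 15:1 to 2 dB above → -5 dBu.
Stage 2: -5 dBu ≤ 0.6 dBu, so stage 2 doesn't engage; output -5 dBu.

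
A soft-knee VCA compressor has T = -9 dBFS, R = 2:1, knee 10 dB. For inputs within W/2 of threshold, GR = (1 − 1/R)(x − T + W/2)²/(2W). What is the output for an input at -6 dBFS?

x − T + W/2 = -6 − (-9) + 5 = 8.
GR = (1 − 1/2) × 8² / 20 = 0.5 × 64 / 20 = 1.6 dB.
Output = -6 − 1.6 = -7.6 dBFS.

-7.6 dBFS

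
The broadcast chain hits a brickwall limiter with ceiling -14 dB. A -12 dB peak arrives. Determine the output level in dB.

-14 dB

A brickwall limiter is an ∞:1 compressor: any input above the ceiling is clamped to -14 dB.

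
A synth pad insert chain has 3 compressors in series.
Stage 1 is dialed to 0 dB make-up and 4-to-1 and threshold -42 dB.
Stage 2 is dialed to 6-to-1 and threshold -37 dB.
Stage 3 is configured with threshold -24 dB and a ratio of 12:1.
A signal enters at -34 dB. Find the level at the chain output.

-40 dB

Stage 1: -34 dB is 8 dB over -42 dB; at 4:1 that becomes 2 dB over, giving -40 dB.
Stage 2: below threshold (-40 ≤ -37); passes unchanged; output -40 dB.
Stage 3: -40 dB ≤ -24 dB, so stage 3 doesn't engage; output -40 dB.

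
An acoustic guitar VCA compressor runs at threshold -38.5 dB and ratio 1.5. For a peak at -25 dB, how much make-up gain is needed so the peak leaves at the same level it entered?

4.5 dB

Without make-up, output = threshold + overshoot/1.5 = -38.5 + 9 = -29.5 dB.
Gap to target: 4.5 dB.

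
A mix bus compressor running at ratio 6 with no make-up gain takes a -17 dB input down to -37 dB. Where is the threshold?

Gain reduction = -17 − (-37) = 20 dB; output overshoot = GR / (R − 1) = 20 / 5 = 4 dB.
Threshold = output − output overshoot = -37 − 4 = -41 dB.

-41 dB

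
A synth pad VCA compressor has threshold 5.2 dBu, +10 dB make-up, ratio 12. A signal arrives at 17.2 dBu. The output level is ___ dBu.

Overshoot: 17.2 − 5.2 = 12 dB.
The 12 dB excess becomes 1 dB after 12:1 reduction.
Output = 5.2 + 1 = 6.2 dBu; make-up adds 10 dB, giving 16.2 dBu.

16.2 dBu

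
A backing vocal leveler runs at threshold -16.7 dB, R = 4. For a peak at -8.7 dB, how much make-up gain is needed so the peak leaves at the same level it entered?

Overshoot 8 dB → 8/4 = 2 dB after compression, so the compressed level is -16.7 + 2 = -14.7 dB.
Make-up = target − compressed = -8.7 − (-14.7) = 6 dB.

6 dB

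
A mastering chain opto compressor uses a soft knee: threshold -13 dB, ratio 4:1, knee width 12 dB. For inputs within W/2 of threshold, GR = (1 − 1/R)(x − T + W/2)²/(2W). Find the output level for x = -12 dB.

-13.53125 dB

x − T + W/2 = -12 − (-13) + 6 = 7.
GR = (1 − 1/4) × 7² / 24 = 0.75 × 49 / 24 = 1.53125 dB.
Output = -12 − 1.53125 = -13.53125 dB.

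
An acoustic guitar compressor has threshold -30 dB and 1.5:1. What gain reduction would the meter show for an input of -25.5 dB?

1.5 dB

The signal is 4.5 dB above threshold.
After 1.5:1 compression the overshoot becomes 4.5/1.5 = 3 dB.
So the signal is attenuated by 4.5 − 3 = 1.5 dB.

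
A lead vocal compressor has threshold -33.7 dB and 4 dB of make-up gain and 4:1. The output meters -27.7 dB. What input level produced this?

-25.7 dB

Stripping the +4 dB make-up gives -31.7 dB at the gain stage.
The compressed level sits -31.7 − (-33.7) = 2 dB over threshold.
Input overshoot = R × output overshoot = 8 dB → input = -33.7 + 8 = -25.7 dB.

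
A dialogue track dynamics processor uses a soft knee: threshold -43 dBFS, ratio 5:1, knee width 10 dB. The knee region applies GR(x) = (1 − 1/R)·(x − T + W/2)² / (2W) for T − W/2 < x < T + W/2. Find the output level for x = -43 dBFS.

x − T + W/2 = -43 − (-43) + 5 = 5.
GR = (1 − 1/5) × 5² / 20 = 0.8 × 25 / 20 = 1 dB.
Output = -43 − 1 = -44 dBFS.

-44 dBFS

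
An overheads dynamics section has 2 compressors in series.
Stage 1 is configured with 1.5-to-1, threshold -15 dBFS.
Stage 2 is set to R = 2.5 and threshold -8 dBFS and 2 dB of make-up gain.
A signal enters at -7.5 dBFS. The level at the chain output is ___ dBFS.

-8 dBFS

Stage 1: overshoot 7.5 dB → 7.5/1.5 = 5 dB → -10 dBFS.
Stage 2: -10 dBFS ≤ -8 dBFS, so stage 2 doesn't engage; make-up brings it to -8 dBFS.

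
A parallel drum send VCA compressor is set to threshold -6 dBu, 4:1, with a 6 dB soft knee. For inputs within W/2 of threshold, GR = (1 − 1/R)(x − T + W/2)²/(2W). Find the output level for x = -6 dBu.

-6.5625 dBu

x − T + W/2 = -6 − (-6) + 3 = 3.
GR = (1 − 1/4) × 3² / 12 = 0.75 × 9 / 12 = 0.5625 dB.
Output = -6 − 0.5625 = -6.5625 dBu.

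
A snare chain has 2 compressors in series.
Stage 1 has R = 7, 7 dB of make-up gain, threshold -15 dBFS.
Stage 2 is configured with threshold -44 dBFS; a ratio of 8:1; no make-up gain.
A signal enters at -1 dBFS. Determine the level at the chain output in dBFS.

Stage 1: 14 dB above -15 dBFS, reduced 7:1 to 2 dB above → -13 dBFS; +7 dB make-up → -6 dBFS.
Stage 2: -6 dBFS is 38 dB over -44 dBFS; at 8:1 that becomes 4.75 dB over, giving -39.25 dBFS.

-39.25 dBFS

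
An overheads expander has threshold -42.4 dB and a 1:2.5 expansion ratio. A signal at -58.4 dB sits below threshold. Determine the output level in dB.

-82.4 dB

The input is 16 dB below the -42.4 dB threshold.
A 1:2.5 expander multiplies undershoot by 2.5: 16 × 2.5 = 40 dB below threshold.
Output = -42.4 − 40 = -82.4 dB.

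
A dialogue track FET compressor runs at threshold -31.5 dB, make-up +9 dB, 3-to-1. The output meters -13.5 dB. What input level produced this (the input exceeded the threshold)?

Remove make-up: -13.5 − 9 = -22.5 dB.
Post-compression overshoot = -22.5 − (-31.5) = 9 dB.
Undo the ratio: input overshoot = 9 × 3 = 27 dB, giving input = -4.5 dB.

-4.5 dB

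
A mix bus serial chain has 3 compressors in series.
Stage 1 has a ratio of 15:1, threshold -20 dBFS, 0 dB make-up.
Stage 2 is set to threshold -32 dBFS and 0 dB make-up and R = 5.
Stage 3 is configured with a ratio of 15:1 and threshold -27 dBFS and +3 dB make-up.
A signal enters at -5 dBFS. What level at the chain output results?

Stage 1: 15 dB above -20 dBFS, reduced 15:1 to 1 dB above → -19 dBFS.
Stage 2: overshoot 13 dB → 13/5 = 2.6 dB → -29.4 dBFS.
Stage 3: -29.4 dBFS ≤ -27 dBFS, so stage 3 doesn't engage; make-up brings it to -26.4 dBFS.

-26.4 dBFS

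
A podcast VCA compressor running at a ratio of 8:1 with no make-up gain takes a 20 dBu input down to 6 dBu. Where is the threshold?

4 dBu

Input is 16 dB above T (since output overshoot × R = input overshoot: (6 − T)·8 = 20 − T gives T = 4 dBu).
Check: 4 + (20 − 4)/8 = 4 + 2 = 6 dBu. ✓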